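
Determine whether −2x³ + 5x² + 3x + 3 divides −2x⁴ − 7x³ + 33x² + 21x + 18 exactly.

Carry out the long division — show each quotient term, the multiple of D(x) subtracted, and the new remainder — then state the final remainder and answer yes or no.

Step 1: lead(−2x⁴ − 7x³ + 33x² + 21x + 18) ÷ lead(D) = −2x⁴ ÷ −2x³ = x. Subtract (x)·D = −2x⁴ + 5x³ + 3x² + 3x. Remainder: −12x³ + 30x² + 18x + 18.
Step 2: lead(−12x³ + 30x² + 18x + 18) ÷ lead(D) = −12x³ ÷ −2x³ = 6. Subtract (6)·D = −12x³ + 30x² + 18x + 18. Remainder: 0.

R(x) = 0, so D(x) is a factor of P(x). yes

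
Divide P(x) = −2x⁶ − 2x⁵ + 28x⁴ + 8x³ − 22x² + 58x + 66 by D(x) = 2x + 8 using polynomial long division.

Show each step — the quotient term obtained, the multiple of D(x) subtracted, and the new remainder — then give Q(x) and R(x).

Step 1: lead(−2x⁶ − 2x⁵ + 28x⁴ + 8x³ − 22x² + 58x + 66) ÷ lead(D) = −2x⁶ ÷ 2x = −x⁵. Subtract (−x⁵)·D = −2x⁶ − 8x⁵. Remainder: 6x⁵ + 28x⁴ + 8x³ − 22x² + 58x + 66.
Step 2: lead(6x⁵ + 28x⁴ + 8x³ − 22x² + 58x + 66) ÷ lead(D) = 6x⁵ ÷ 2x = 3x⁴. Subtract (3x⁴)·D = 6x⁵ + 24x⁴. Remainder: 4x⁴ + 8x³ − 22x² + 58x + 66.
Step 3: lead(4x⁴ + 8x³ − 22x² + 58x + 66) ÷ lead(D) = 4x⁴ ÷ 2x = 2x³. Subtract (2x³)·D = 4x⁴ + 16x³. Remainder: −8x³ − 22x² + 58x + 66.
Step 4: lead(−8x³ − 22x² + 58x + 66) ÷ lead(D) = −8x³ ÷ 2x = −4x². Subtract (−4x²)·D = −8x³ − 32x². Remainder: 10x² + 58x + 66.
Step 5: lead(10x² + 58x + 66) ÷ lead(D) = 10x² ÷ 2x = 5x. Subtract (5x)·D = 10x² + 40x. Remainder: 18x + 66.
Step 6: lead(18x + 66) ÷ lead(D) = 18x ÷ 2x = 9. Subtract (9)·D = 18x + 72. Remainder: −6.

Q(x) = −x⁵ + 3x⁴ + 2x³ − 4x² + 5x + 9; R(x) = −6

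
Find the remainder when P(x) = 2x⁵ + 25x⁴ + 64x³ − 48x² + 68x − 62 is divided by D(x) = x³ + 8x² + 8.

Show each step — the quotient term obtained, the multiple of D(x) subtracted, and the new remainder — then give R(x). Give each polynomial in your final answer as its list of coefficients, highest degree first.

R = [-4, 2]

Step 1: lead(2x⁵ + 25x⁴ + 64x³ − 48x² + 68x − 62) ÷ lead(D) = 2x⁵ ÷ x³ = 2x². Subtract (2x²)·D = 2x⁵ + 16x⁴ + 16x². Remainder: 9x⁴ + 64x³ − 64x² + 68x − 62.
Step 2: lead(9x⁴ + 64x³ − 64x² + 68x − 62) ÷ lead(D) = 9x⁴ ÷ x³ = 9x. Subtract (9x)·D = 9x⁴ + 72x³ + 72x. Remainder: −8x³ − 64x² − 4x − 62.
Step 3: lead(−8x³ − 64x² − 4x − 62) ÷ lead(D) = −8x³ ÷ x³ = −8. Subtract (−8)·D = −8x³ − 64x² − 64. Remainder: −4x + 2.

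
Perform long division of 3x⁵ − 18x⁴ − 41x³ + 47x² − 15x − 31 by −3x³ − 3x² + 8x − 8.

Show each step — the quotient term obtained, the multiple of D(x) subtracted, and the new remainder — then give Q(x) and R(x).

Step 1: lead(3x⁵ − 18x⁴ − 41x³ + 47x² − 15x − 31) ÷ lead(D) = 3x⁵ ÷ −3x³ = −x². Subtract (−x²)·D = 3x⁵ + 3x⁴ − 8x³ + 8x². Remainder: −21x⁴ − 33x³ + 39x² − 15x − 31.
Step 2: lead(−21x⁴ − 33x³ + 39x² − 15x − 31) ÷ lead(D) = −21x⁴ ÷ −3x³ = 7x. Subtract (7x)·D = −21x⁴ − 21x³ + 56x² − 56x. Remainder: −12x³ − 17x² + 41x − 31.
Step 3: lead(−12x³ − 17x² + 41x − 31) ÷ lead(D) = −12x³ ÷ −3x³ = 4. Subtract (4)·D = −12x³ − 12x² + 32x − 32. Remainder: −5x² + 9x + 1.

Q(x) = −x² + 7x + 4; R(x) = −5x² + 9x + 1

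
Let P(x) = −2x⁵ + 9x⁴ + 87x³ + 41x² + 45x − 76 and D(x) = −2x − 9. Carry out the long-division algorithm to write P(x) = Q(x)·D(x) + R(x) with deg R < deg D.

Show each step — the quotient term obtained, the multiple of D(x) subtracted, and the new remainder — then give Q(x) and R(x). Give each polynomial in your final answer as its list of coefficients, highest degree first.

Q = [1, -9, -3, -7, 9]; R = [5]

Step 1: lead(−2x⁵ + 9x⁴ + 87x³ + 41x² + 45x − 76) ÷ lead(D) = −2x⁵ ÷ −2x = x⁴. Subtract (x⁴)·D = −2x⁵ − 9x⁴. Remainder: 18x⁴ + 87x³ + 41x² + 45x − 76.
Step 2: lead(18x⁴ + 87x³ + 41x² + 45x − 76) ÷ lead(D) = 18x⁴ ÷ −2x = −9x³. Subtract (−9x³)·D = 18x⁴ + 81x³. Remainder: 6x³ + 41x² + 45x − 76.
Step 3: lead(6x³ + 41x² + 45x − 76) ÷ lead(D) = 6x³ ÷ −2x = −3x². Subtract (−3x²)·D = 6x³ + 27x². Remainder: 14x² + 45x − 76.
Step 4: lead(14x² + 45x − 76) ÷ lead(D) = 14x² ÷ −2x = −7x. Subtract (−7x)·D = 14x² + 63x. Remainder: −18x − 76.
Step 5: lead(−18x − 76) ÷ lead(D) = −18x ÷ −2x = 9. Subtract (9)·D = −18x − 81. Remainder: 5.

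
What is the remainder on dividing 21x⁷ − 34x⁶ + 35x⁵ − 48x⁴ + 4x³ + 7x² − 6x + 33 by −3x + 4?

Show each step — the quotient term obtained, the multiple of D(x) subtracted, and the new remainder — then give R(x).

R(x) = 9

Step 1: lead(21x⁷ − 34x⁶ + 35x⁵ − 48x⁴ + 4x³ + 7x² − 6x + 33) ÷ lead(D) = 21x⁷ ÷ −3x = −7x⁶. Subtract (−7x⁶)·D = 21x⁷ − 28x⁶. Remainder: −6x⁶ + 35x⁵ − 48x⁴ + 4x³ + 7x² − 6x + 33.
Step 2: lead(−6x⁶ + 35x⁵ − 48x⁴ + 4x³ + 7x² − 6x + 33) ÷ lead(D) = −6x⁶ ÷ −3x = 2x⁵. Subtract (2x⁵)·D = −6x⁶ + 8x⁵. Remainder: 27x⁵ − 48x⁴ + 4x³ + 7x² − 6x + 33.
Step 3: lead(27x⁵ − 48x⁴ + 4x³ + 7x² − 6x + 33) ÷ lead(D) = 27x⁵ ÷ −3x = −9x⁴. Subtract (−9x⁴)·D = 27x⁵ − 36x⁴. Remainder: −12x⁴ + 4x³ + 7x² − 6x + 33.
Step 4: lead(−12x⁴ + 4x³ + 7x² − 6x + 33) ÷ lead(D) = −12x⁴ ÷ −3x = 4x³. Subtract (4x³)·D = −12x⁴ + 16x³. Remainder: −12x³ + 7x² − 6x + 33.
Step 5: lead(−12x³ + 7x² − 6x + 33) ÷ lead(D) = −12x³ ÷ −3x = 4x². Subtract (4x²)·D = −12x³ + 16x². Remainder: −9x² − 6x + 33.
Step 6: lead(−9x² − 6x + 33) ÷ lead(D) = −9x² ÷ −3x = 3x. Subtract (3x)·D = −9x² + 12x. Remainder: −18x + 33.
Step 7: lead(−18x + 33) ÷ lead(D) = −18x ÷ −3x = 6. Subtract (6)·D = −18x + 24. Remainder: 9.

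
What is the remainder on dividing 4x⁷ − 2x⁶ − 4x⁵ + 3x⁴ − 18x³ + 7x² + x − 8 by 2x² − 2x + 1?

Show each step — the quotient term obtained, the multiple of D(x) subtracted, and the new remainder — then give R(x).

R(x) = −3

Step 1: lead(4x⁷ − 2x⁶ − 4x⁵ + 3x⁴ − 18x³ + 7x² + x − 8) ÷ lead(D) = 4x⁷ ÷ 2x² = 2x⁵. Subtract (2x⁵)·D = 4x⁷ − 4x⁶ + 2x⁵. Remainder: 2x⁶ − 6x⁵ + 3x⁴ − 18x³ + 7x² + x − 8.
Step 2: lead(2x⁶ − 6x⁵ + 3x⁴ − 18x³ + 7x² + x − 8) ÷ lead(D) = 2x⁶ ÷ 2x² = x⁴. Subtract (x⁴)·D = 2x⁶ − 2x⁵ + x⁴. Remainder: −4x⁵ + 2x⁴ − 18x³ + 7x² + x − 8.
Step 3: lead(−4x⁵ + 2x⁴ − 18x³ + 7x² + x − 8) ÷ lead(D) = −4x⁵ ÷ 2x² = −2x³. Subtract (−2x³)·D = −4x⁵ + 4x⁴ − 2x³. Remainder: −2x⁴ − 16x³ + 7x² + x − 8.
Step 4: lead(−2x⁴ − 16x³ + 7x² + x − 8) ÷ lead(D) = −2x⁴ ÷ 2x² = −x². Subtract (−x²)·D = −2x⁴ + 2x³ − x². Remainder: −18x³ + 8x² + x − 8.
Step 5: lead(−18x³ + 8x² + x − 8) ÷ lead(D) = −18x³ ÷ 2x² = −9x. Subtract (−9x)·D = −18x³ + 18x² − 9x. Remainder: −10x² + 10x − 8.
Step 6: lead(−10x² + 10x − 8) ÷ lead(D) = −10x² ÷ 2x² = −5. Subtract (−5)·D = −10x² + 10x − 5. Remainder: −3.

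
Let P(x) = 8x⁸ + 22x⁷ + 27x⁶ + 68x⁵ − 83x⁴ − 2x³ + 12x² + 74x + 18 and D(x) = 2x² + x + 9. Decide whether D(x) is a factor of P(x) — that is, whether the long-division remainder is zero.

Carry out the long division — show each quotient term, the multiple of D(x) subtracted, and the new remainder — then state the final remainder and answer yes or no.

Step 1: lead(8x⁸ + 22x⁷ + 27x⁶ + 68x⁵ − 83x⁴ − 2x³ + 12x² + 74x + 18) ÷ lead(D) = 8x⁸ ÷ 2x² = 4x⁶. Subtract (4x⁶)·D = 8x⁸ + 4x⁷ + 36x⁶. Remainder: 18x⁷ − 9x⁶ + 68x⁵ − 83x⁴ − 2x³ + 12x² + 74x + 18.
Step 2: lead(18x⁷ − 9x⁶ + 68x⁵ − 83x⁴ − 2x³ + 12x² + 74x + 18) ÷ lead(D) = 18x⁷ ÷ 2x² = 9x⁵. Subtract (9x⁵)·D = 18x⁷ + 9x⁶ + 81x⁵. Remainder: −18x⁶ − 13x⁵ − 83x⁴ − 2x³ + 12x² + 74x + 18.
Step 3: lead(−18x⁶ − 13x⁵ − 83x⁴ − 2x³ + 12x² + 74x + 18) ÷ lead(D) = −18x⁶ ÷ 2x² = −9x⁴. Subtract (−9x⁴)·D = −18x⁶ − 9x⁵ − 81x⁴. Remainder: −4x⁵ − 2x⁴ − 2x³ + 12x² + 74x + 18.
Step 4: lead(−4x⁵ − 2x⁴ − 2x³ + 12x² + 74x + 18) ÷ lead(D) = −4x⁵ ÷ 2x² = −2x³. Subtract (−2x³)·D = −4x⁵ − 2x⁴ − 18x³. Remainder: 16x³ + 12x² + 74x + 18.
Step 5: lead(16x³ + 12x² + 74x + 18) ÷ lead(D) = 16x³ ÷ 2x² = 8x. Subtract (8x)·D = 16x³ + 8x² + 72x. Remainder: 4x² + 2x + 18.
Step 6: lead(4x² + 2x + 18) ÷ lead(D) = 4x² ÷ 2x² = 2. Subtract (2)·D = 4x² + 2x + 18. Remainder: 0.

R(x) = 0, so D(x) is a factor of P(x). yes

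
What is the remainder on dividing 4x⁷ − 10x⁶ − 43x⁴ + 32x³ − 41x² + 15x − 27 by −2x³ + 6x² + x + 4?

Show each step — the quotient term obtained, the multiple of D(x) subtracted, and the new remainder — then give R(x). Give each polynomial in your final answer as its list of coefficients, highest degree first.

R = [-7]

Step 1: lead(4x⁷ − 10x⁶ − 43x⁴ + 32x³ − 41x² + 15x − 27) ÷ lead(D) = 4x⁷ ÷ −2x³ = −2x⁴. Subtract (−2x⁴)·D = 4x⁷ − 12x⁶ − 2x⁵ − 8x⁴. Remainder: 2x⁶ + 2x⁵ − 35x⁴ + 32x³ − 41x² + 15x − 27.
Step 2: lead(2x⁶ + 2x⁵ − 35x⁴ + 32x³ − 41x² + 15x − 27) ÷ lead(D) = 2x⁶ ÷ −2x³ = −x³. Subtract (−x³)·D = 2x⁶ − 6x⁵ − x⁴ − 4x³. Remainder: 8x⁵ − 34x⁴ + 36x³ − 41x² + 15x − 27.
Step 3: lead(8x⁵ − 34x⁴ + 36x³ − 41x² + 15x − 27) ÷ lead(D) = 8x⁵ ÷ −2x³ = −4x². Subtract (−4x²)·D = 8x⁵ − 24x⁴ − 4x³ − 16x². Remainder: −10x⁴ + 40x³ − 25x² + 15x − 27.
Step 4: lead(−10x⁴ + 40x³ − 25x² + 15x − 27) ÷ lead(D) = −10x⁴ ÷ −2x³ = 5x. Subtract (5x)·D = −10x⁴ + 30x³ + 5x² + 20x. Remainder: 10x³ − 30x² − 5x − 27.
Step 5: lead(10x³ − 30x² − 5x − 27) ÷ lead(D) = 10x³ ÷ −2x³ = −5. Subtract (−5)·D = 10x³ − 30x² − 5x − 20. Remainder: −7.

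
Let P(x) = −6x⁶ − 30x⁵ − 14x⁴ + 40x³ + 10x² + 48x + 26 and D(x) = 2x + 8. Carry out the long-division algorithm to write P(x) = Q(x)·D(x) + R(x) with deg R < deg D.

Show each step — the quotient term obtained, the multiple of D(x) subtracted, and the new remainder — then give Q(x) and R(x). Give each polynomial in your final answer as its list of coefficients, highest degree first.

Step 1: lead(−6x⁶ − 30x⁵ − 14x⁴ + 40x³ + 10x² + 48x + 26) ÷ lead(D) = −6x⁶ ÷ 2x = −3x⁵. Subtract (−3x⁵)·D = −6x⁶ − 24x⁵. Remainder: −6x⁵ − 14x⁴ + 40x³ + 10x² + 48x + 26.
Step 2: lead(−6x⁵ − 14x⁴ + 40x³ + 10x² + 48x + 26) ÷ lead(D) = −6x⁵ ÷ 2x = −3x⁴. Subtract (−3x⁴)·D = −6x⁵ − 24x⁴. Remainder: 10x⁴ + 40x³ + 10x² + 48x + 26.
Step 3: lead(10x⁴ + 40x³ + 10x² + 48x + 26) ÷ lead(D) = 10x⁴ ÷ 2x = 5x³. Subtract (5x³)·D = 10x⁴ + 40x³. Remainder: 10x² + 48x + 26.
Step 4: lead(10x² + 48x + 26) ÷ lead(D) = 10x² ÷ 2x = 5x. Subtract (5x)·D = 10x² + 40x. Remainder: 8x + 26.
Step 5: lead(8x + 26) ÷ lead(D) = 8x ÷ 2x = 4. Subtract (4)·D = 8x + 32. Remainder: −6.

Q = [-3, -3, 5, 0, 5, 4]; R = [-6]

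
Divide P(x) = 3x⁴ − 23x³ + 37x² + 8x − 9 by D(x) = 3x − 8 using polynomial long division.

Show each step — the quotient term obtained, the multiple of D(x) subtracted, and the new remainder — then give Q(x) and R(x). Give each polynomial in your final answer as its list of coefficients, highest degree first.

Q = [1, -5, -1, 0]; R = [-9]

Step 1: lead(3x⁴ − 23x³ + 37x² + 8x − 9) ÷ lead(D) = 3x⁴ ÷ 3x = x³. Subtract (x³)·D = 3x⁴ − 8x³. Remainder: −15x³ + 37x² + 8x − 9.
Step 2: lead(−15x³ + 37x² + 8x − 9) ÷ lead(D) = −15x³ ÷ 3x = −5x². Subtract (−5x²)·D = −15x³ + 40x². Remainder: −3x² + 8x − 9.
Step 3: lead(−3x² + 8x − 9) ÷ lead(D) = −3x² ÷ 3x = −x. Subtract (−x)·D = −3x² + 8x. Remainder: −9.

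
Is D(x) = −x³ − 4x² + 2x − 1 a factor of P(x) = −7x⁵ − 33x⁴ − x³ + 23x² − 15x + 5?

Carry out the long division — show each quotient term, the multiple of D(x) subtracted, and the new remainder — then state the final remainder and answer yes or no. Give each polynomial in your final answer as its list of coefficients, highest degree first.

R = [0], so D(x) is a factor of P(x). yes

Step 1: lead(−7x⁵ − 33x⁴ − x³ + 23x² − 15x + 5) ÷ lead(D) = −7x⁵ ÷ −x³ = 7x². Subtract (7x²)·D = −7x⁵ − 28x⁴ + 14x³ − 7x². Remainder: −5x⁴ − 15x³ + 30x² − 15x + 5.
Step 2: lead(−5x⁴ − 15x³ + 30x² − 15x + 5) ÷ lead(D) = −5x⁴ ÷ −x³ = 5x. Subtract (5x)·D = −5x⁴ − 20x³ + 10x² − 5x. Remainder: 5x³ + 20x² − 10x + 5.
Step 3: lead(5x³ + 20x² − 10x + 5) ÷ lead(D) = 5x³ ÷ −x³ = −5. Subtract (−5)·D = 5x³ + 20x² − 10x + 5. Remainder: 0.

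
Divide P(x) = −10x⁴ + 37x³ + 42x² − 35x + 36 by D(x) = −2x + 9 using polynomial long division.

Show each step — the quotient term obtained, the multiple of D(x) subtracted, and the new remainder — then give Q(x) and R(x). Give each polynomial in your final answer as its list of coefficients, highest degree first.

Step 1: lead(−10x⁴ + 37x³ + 42x² − 35x + 36) ÷ lead(D) = −10x⁴ ÷ −2x = 5x³. Subtract (5x³)·D = −10x⁴ + 45x³. Remainder: −8x³ + 42x² − 35x + 36.
Step 2: lead(−8x³ + 42x² − 35x + 36) ÷ lead(D) = −8x³ ÷ −2x = 4x². Subtract (4x²)·D = −8x³ + 36x². Remainder: 6x² − 35x + 36.
Step 3: lead(6x² − 35x + 36) ÷ lead(D) = 6x² ÷ −2x = −3x. Subtract (−3x)·D = 6x² − 27x. Remainder: −8x + 36.
Step 4: lead(−8x + 36) ÷ lead(D) = −8x ÷ −2x = 4. Subtract (4)·D = −8x + 36. Remainder: 0.

Q = [5, 4, -3, 4]; R = [0]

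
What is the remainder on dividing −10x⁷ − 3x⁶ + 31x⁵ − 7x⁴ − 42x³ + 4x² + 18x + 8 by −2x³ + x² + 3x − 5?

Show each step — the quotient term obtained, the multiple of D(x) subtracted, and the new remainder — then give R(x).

Step 1: lead(−10x⁷ − 3x⁶ + 31x⁵ − 7x⁴ − 42x³ + 4x² + 18x + 8) ÷ lead(D) = −10x⁷ ÷ −2x³ = 5x⁴. Subtract (5x⁴)·D = −10x⁷ + 5x⁶ + 15x⁵ − 25x⁴. Remainder: −8x⁶ + 16x⁵ + 18x⁴ − 42x³ + 4x² + 18x + 8.
Step 2: lead(−8x⁶ + 16x⁵ + 18x⁴ − 42x³ + 4x² + 18x + 8) ÷ lead(D) = −8x⁶ ÷ −2x³ = 4x³. Subtract (4x³)·D = −8x⁶ + 4x⁵ + 12x⁴ − 20x³. Remainder: 12x⁵ + 6x⁴ − 22x³ + 4x² + 18x + 8.
Step 3: lead(12x⁵ + 6x⁴ − 22x³ + 4x² + 18x + 8) ÷ lead(D) = 12x⁵ ÷ −2x³ = −6x². Subtract (−6x²)·D = 12x⁵ − 6x⁴ − 18x³ + 30x². Remainder: 12x⁴ − 4x³ − 26x² + 18x + 8.
Step 4: lead(12x⁴ − 4x³ − 26x² + 18x + 8) ÷ lead(D) = 12x⁴ ÷ −2x³ = −6x. Subtract (−6x)·D = 12x⁴ − 6x³ − 18x² + 30x. Remainder: 2x³ − 8x² − 12x + 8.
Step 5: lead(2x³ − 8x² − 12x + 8) ÷ lead(D) = 2x³ ÷ −2x³ = −1. Subtract (−1)·D = 2x³ − x² − 3x + 5. Remainder: −7x² − 9x + 3.

R(x) = −7x² − 9x + 3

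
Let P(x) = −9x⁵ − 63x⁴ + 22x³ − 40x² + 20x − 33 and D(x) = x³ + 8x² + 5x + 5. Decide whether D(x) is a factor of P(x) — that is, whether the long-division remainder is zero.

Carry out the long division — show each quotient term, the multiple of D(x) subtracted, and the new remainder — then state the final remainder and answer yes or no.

Step 1: lead(−9x⁵ − 63x⁴ + 22x³ − 40x² + 20x − 33) ÷ lead(D) = −9x⁵ ÷ x³ = −9x². Subtract (−9x²)·D = −9x⁵ − 72x⁴ − 45x³ − 45x². Remainder: 9x⁴ + 67x³ + 5x² + 20x − 33.
Step 2: lead(9x⁴ + 67x³ + 5x² + 20x − 33) ÷ lead(D) = 9x⁴ ÷ x³ = 9x. Subtract (9x)·D = 9x⁴ + 72x³ + 45x² + 45x. Remainder: −5x³ − 40x² − 25x − 33.
Step 3: lead(−5x³ − 40x² − 25x − 33) ÷ lead(D) = −5x³ ÷ x³ = −5. Subtract (−5)·D = −5x³ − 40x² − 25x − 25. Remainder: −8.

R(x) = −8, so D(x) is not a factor of P(x). no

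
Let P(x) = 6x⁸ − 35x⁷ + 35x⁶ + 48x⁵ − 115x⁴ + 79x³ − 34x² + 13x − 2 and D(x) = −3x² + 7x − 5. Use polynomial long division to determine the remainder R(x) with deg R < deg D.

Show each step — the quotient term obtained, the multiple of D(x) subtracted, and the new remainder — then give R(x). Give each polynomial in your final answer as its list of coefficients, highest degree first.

Step 1: lead(6x⁸ − 35x⁷ + 35x⁶ + 48x⁵ − 115x⁴ + 79x³ − 34x² + 13x − 2) ÷ lead(D) = 6x⁸ ÷ −3x² = −2x⁶. Subtract (−2x⁶)·D = 6x⁸ − 14x⁷ + 10x⁶. Remainder: −21x⁷ + 25x⁶ + 48x⁵ − 115x⁴ + 79x³ − 34x² + 13x − 2.
Step 2: lead(−21x⁷ + 25x⁶ + 48x⁵ − 115x⁴ + 79x³ − 34x² + 13x − 2) ÷ lead(D) = −21x⁷ ÷ −3x² = 7x⁵. Subtract (7x⁵)·D = −21x⁷ + 49x⁶ − 35x⁵. Remainder: −24x⁶ + 83x⁵ − 115x⁴ + 79x³ − 34x² + 13x − 2.
Step 3: lead(−24x⁶ + 83x⁵ − 115x⁴ + 79x³ − 34x² + 13x − 2) ÷ lead(D) = −24x⁶ ÷ −3x² = 8x⁴. Subtract (8x⁴)·D = −24x⁶ + 56x⁵ − 40x⁴. Remainder: 27x⁵ − 75x⁴ + 79x³ − 34x² + 13x − 2.
Step 4: lead(27x⁵ − 75x⁴ + 79x³ − 34x² + 13x − 2) ÷ lead(D) = 27x⁵ ÷ −3x² = −9x³. Subtract (−9x³)·D = 27x⁵ − 63x⁴ + 45x³. Remainder: −12x⁴ + 34x³ − 34x² + 13x − 2.
Step 5: lead(−12x⁴ + 34x³ − 34x² + 13x − 2) ÷ lead(D) = −12x⁴ ÷ −3x² = 4x². Subtract (4x²)·D = −12x⁴ + 28x³ − 20x². Remainder: 6x³ − 14x² + 13x − 2.
Step 6: lead(6x³ − 14x² + 13x − 2) ÷ lead(D) = 6x³ ÷ −3x² = −2x. Subtract (−2x)·D = 6x³ − 14x² + 10x. Remainder: 3x − 2.

R = [3, -2]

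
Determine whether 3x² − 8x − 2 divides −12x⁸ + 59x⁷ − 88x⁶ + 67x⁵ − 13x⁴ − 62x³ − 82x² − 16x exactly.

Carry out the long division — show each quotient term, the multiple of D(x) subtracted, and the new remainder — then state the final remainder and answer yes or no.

Step 1: lead(−12x⁸ + 59x⁷ − 88x⁶ + 67x⁵ − 13x⁴ − 62x³ − 82x² − 16x) ÷ lead(D) = −12x⁸ ÷ 3x² = −4x⁶. Subtract (−4x⁶)·D = −12x⁸ + 32x⁷ + 8x⁶. Remainder: 27x⁷ − 96x⁶ + 67x⁵ − 13x⁴ − 62x³ − 82x² − 16x.
Step 2: lead(27x⁷ − 96x⁶ + 67x⁵ − 13x⁴ − 62x³ − 82x² − 16x) ÷ lead(D) = 27x⁷ ÷ 3x² = 9x⁵. Subtract (9x⁵)·D = 27x⁷ − 72x⁶ − 18x⁵. Remainder: −24x⁶ + 85x⁵ − 13x⁴ − 62x³ − 82x² − 16x.
Step 3: lead(−24x⁶ + 85x⁵ − 13x⁴ − 62x³ − 82x² − 16x) ÷ lead(D) = −24x⁶ ÷ 3x² = −8x⁴. Subtract (−8x⁴)·D = −24x⁶ + 64x⁵ + 16x⁴. Remainder: 21x⁵ − 29x⁴ − 62x³ − 82x² − 16x.
Step 4: lead(21x⁵ − 29x⁴ − 62x³ − 82x² − 16x) ÷ lead(D) = 21x⁵ ÷ 3x² = 7x³. Subtract (7x³)·D = 21x⁵ − 56x⁴ − 14x³. Remainder: 27x⁴ − 48x³ − 82x² − 16x.
Step 5: lead(27x⁴ − 48x³ − 82x² − 16x) ÷ lead(D) = 27x⁴ ÷ 3x² = 9x². Subtract (9x²)·D = 27x⁴ − 72x³ − 18x². Remainder: 24x³ − 64x² − 16x.
Step 6: lead(24x³ − 64x² − 16x) ÷ lead(D) = 24x³ ÷ 3x² = 8x. Subtract (8x)·D = 24x³ − 64x² − 16x. Remainder: 0.

R(x) = 0, so D(x) is a factor of P(x). yes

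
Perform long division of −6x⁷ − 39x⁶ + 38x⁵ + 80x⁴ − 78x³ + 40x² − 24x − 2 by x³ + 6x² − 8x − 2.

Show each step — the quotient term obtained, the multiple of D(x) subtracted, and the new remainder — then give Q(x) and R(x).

Q(x) = −6x⁴ − 3x³ + 8x² − 4x + 4; R(x) = 6

Step 1: lead(−6x⁷ − 39x⁶ + 38x⁵ + 80x⁴ − 78x³ + 40x² − 24x − 2) ÷ lead(D) = −6x⁷ ÷ x³ = −6x⁴. Subtract (−6x⁴)·D = −6x⁷ − 36x⁶ + 48x⁵ + 12x⁴. Remainder: −3x⁶ − 10x⁵ + 68x⁴ − 78x³ + 40x² − 24x − 2.
Step 2: lead(−3x⁶ − 10x⁵ + 68x⁴ − 78x³ + 40x² − 24x − 2) ÷ lead(D) = −3x⁶ ÷ x³ = −3x³. Subtract (−3x³)·D = −3x⁶ − 18x⁵ + 24x⁴ + 6x³. Remainder: 8x⁵ + 44x⁴ − 84x³ + 40x² − 24x − 2.
Step 3: lead(8x⁵ + 44x⁴ − 84x³ + 40x² − 24x − 2) ÷ lead(D) = 8x⁵ ÷ x³ = 8x². Subtract (8x²)·D = 8x⁵ + 48x⁴ − 64x³ − 16x². Remainder: −4x⁴ − 20x³ + 56x² − 24x − 2.
Step 4: lead(−4x⁴ − 20x³ + 56x² − 24x − 2) ÷ lead(D) = −4x⁴ ÷ x³ = −4x. Subtract (−4x)·D = −4x⁴ − 24x³ + 32x² + 8x. Remainder: 4x³ + 24x² − 32x − 2.
Step 5: lead(4x³ + 24x² − 32x − 2) ÷ lead(D) = 4x³ ÷ x³ = 4. Subtract (4)·D = 4x³ + 24x² − 32x − 8. Remainder: 6.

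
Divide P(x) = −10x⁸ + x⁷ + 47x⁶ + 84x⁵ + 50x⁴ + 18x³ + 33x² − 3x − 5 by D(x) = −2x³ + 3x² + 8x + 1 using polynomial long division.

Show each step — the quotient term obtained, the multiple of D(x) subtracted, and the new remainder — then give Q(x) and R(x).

Q(x) = 5x⁵ + 7x⁴ + 7x³ − x² + 5x − 2; R(x) = 8x − 3

Step 1: lead(−10x⁸ + x⁷ + 47x⁶ + 84x⁵ + 50x⁴ + 18x³ + 33x² − 3x − 5) ÷ lead(D) = −10x⁸ ÷ −2x³ = 5x⁵. Subtract (5x⁵)·D = −10x⁸ + 15x⁷ + 40x⁶ + 5x⁵. Remainder: −14x⁷ + 7x⁶ + 79x⁵ + 50x⁴ + 18x³ + 33x² − 3x − 5.
Step 2: lead(−14x⁷ + 7x⁶ + 79x⁵ + 50x⁴ + 18x³ + 33x² − 3x − 5) ÷ lead(D) = −14x⁷ ÷ −2x³ = 7x⁴. Subtract (7x⁴)·D = −14x⁷ + 21x⁶ + 56x⁵ + 7x⁴. Remainder: −14x⁶ + 23x⁵ + 43x⁴ + 18x³ + 33x² − 3x − 5.
Step 3: lead(−14x⁶ + 23x⁵ + 43x⁴ + 18x³ + 33x² − 3x − 5) ÷ lead(D) = −14x⁶ ÷ −2x³ = 7x³. Subtract (7x³)·D = −14x⁶ + 21x⁵ + 56x⁴ + 7x³. Remainder: 2x⁵ − 13x⁴ + 11x³ + 33x² − 3x − 5.
Step 4: lead(2x⁵ − 13x⁴ + 11x³ + 33x² − 3x − 5) ÷ lead(D) = 2x⁵ ÷ −2x³ = −x². Subtract (−x²)·D = 2x⁵ − 3x⁴ − 8x³ − x². Remainder: −10x⁴ + 19x³ + 34x² − 3x − 5.
Step 5: lead(−10x⁴ + 19x³ + 34x² − 3x − 5) ÷ lead(D) = −10x⁴ ÷ −2x³ = 5x. Subtract (5x)·D = −10x⁴ + 15x³ + 40x² + 5x. Remainder: 4x³ − 6x² − 8x − 5.
Step 6: lead(4x³ − 6x² − 8x − 5) ÷ lead(D) = 4x³ ÷ −2x³ = −2. Subtract (−2)·D = 4x³ − 6x² − 16x − 2. Remainder: 8x − 3.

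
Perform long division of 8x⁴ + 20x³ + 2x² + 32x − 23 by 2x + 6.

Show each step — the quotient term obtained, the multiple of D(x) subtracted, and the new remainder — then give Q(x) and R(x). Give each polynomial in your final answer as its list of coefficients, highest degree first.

Q = [4, -2, 7, -5]; R = [7]

Step 1: lead(8x⁴ + 20x³ + 2x² + 32x − 23) ÷ lead(D) = 8x⁴ ÷ 2x = 4x³. Subtract (4x³)·D = 8x⁴ + 24x³. Remainder: −4x³ + 2x² + 32x − 23.
Step 2: lead(−4x³ + 2x² + 32x − 23) ÷ lead(D) = −4x³ ÷ 2x = −2x². Subtract (−2x²)·D = −4x³ − 12x². Remainder: 14x² + 32x − 23.
Step 3: lead(14x² + 32x − 23) ÷ lead(D) = 14x² ÷ 2x = 7x. Subtract (7x)·D = 14x² + 42x. Remainder: −10x − 23.
Step 4: lead(−10x − 23) ÷ lead(D) = −10x ÷ 2x = −5. Subtract (−5)·D = −10x − 30. Remainder: 7.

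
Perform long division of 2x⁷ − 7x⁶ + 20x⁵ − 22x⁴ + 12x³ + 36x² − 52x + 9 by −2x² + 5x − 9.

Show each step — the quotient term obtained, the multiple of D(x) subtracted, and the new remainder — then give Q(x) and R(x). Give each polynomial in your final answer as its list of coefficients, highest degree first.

Step 1: lead(2x⁷ − 7x⁶ + 20x⁵ − 22x⁴ + 12x³ + 36x² − 52x + 9) ÷ lead(D) = 2x⁷ ÷ −2x² = −x⁵. Subtract (−x⁵)·D = 2x⁷ − 5x⁶ + 9x⁵. Remainder: −2x⁶ + 11x⁵ − 22x⁴ + 12x³ + 36x² − 52x + 9.
Step 2: lead(−2x⁶ + 11x⁵ − 22x⁴ + 12x³ + 36x² − 52x + 9) ÷ lead(D) = −2x⁶ ÷ −2x² = x⁴. Subtract (x⁴)·D = −2x⁶ + 5x⁵ − 9x⁴. Remainder: 6x⁵ − 13x⁴ + 12x³ + 36x² − 52x + 9.
Step 3: lead(6x⁵ − 13x⁴ + 12x³ + 36x² − 52x + 9) ÷ lead(D) = 6x⁵ ÷ −2x² = −3x³. Subtract (−3x³)·D = 6x⁵ − 15x⁴ + 27x³. Remainder: 2x⁴ − 15x³ + 36x² − 52x + 9.
Step 4: lead(2x⁴ − 15x³ + 36x² − 52x + 9) ÷ lead(D) = 2x⁴ ÷ −2x² = −x². Subtract (−x²)·D = 2x⁴ − 5x³ + 9x². Remainder: −10x³ + 27x² − 52x + 9.
Step 5: lead(−10x³ + 27x² − 52x + 9) ÷ lead(D) = −10x³ ÷ −2x² = 5x. Subtract (5x)·D = −10x³ + 25x² − 45x. Remainder: 2x² − 7x + 9.
Step 6: lead(2x² − 7x + 9) ÷ lead(D) = 2x² ÷ −2x² = −1. Subtract (−1)·D = 2x² − 5x + 9. Remainder: −2x.

Q = [-1, 1, -3, -1, 5, -1]; R = [-2, 0]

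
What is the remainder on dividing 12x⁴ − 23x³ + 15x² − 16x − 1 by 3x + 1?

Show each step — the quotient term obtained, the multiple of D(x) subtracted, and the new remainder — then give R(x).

Step 1: lead(12x⁴ − 23x³ + 15x² − 16x − 1) ÷ lead(D) = 12x⁴ ÷ 3x = 4x³. Subtract (4x³)·D = 12x⁴ + 4x³. Remainder: −27x³ + 15x² − 16x − 1.
Step 2: lead(−27x³ + 15x² − 16x − 1) ÷ lead(D) = −27x³ ÷ 3x = −9x². Subtract (−9x²)·D = −27x³ − 9x². Remainder: 24x² − 16x − 1.
Step 3: lead(24x² − 16x − 1) ÷ lead(D) = 24x² ÷ 3x = 8x. Subtract (8x)·D = 24x² + 8x. Remainder: −24x − 1.
Step 4: lead(−24x − 1) ÷ lead(D) = −24x ÷ 3x = −8. Subtract (−8)·D = −24x − 8. Remainder: 7.

R(x) = 7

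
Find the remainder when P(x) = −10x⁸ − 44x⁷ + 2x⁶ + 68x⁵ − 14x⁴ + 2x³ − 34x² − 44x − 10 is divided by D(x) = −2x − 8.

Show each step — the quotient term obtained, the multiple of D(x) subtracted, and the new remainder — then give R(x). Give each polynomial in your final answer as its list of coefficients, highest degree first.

R = [6]

Step 1: lead(−10x⁸ − 44x⁷ + 2x⁶ + 68x⁵ − 14x⁴ + 2x³ − 34x² − 44x − 10) ÷ lead(D) = −10x⁸ ÷ −2x = 5x⁷. Subtract (5x⁷)·D = −10x⁸ − 40x⁷. Remainder: −4x⁷ + 2x⁶ + 68x⁵ − 14x⁴ + 2x³ − 34x² − 44x − 10.
Step 2: lead(−4x⁷ + 2x⁶ + 68x⁵ − 14x⁴ + 2x³ − 34x² − 44x − 10) ÷ lead(D) = −4x⁷ ÷ −2x = 2x⁶. Subtract (2x⁶)·D = −4x⁷ − 16x⁶. Remainder: 18x⁶ + 68x⁵ − 14x⁴ + 2x³ − 34x² − 44x − 10.
Step 3: lead(18x⁶ + 68x⁵ − 14x⁴ + 2x³ − 34x² − 44x − 10) ÷ lead(D) = 18x⁶ ÷ −2x = −9x⁵. Subtract (−9x⁵)·D = 18x⁶ + 72x⁵. Remainder: −4x⁵ − 14x⁴ + 2x³ − 34x² − 44x − 10.
Step 4: lead(−4x⁵ − 14x⁴ + 2x³ − 34x² − 44x − 10) ÷ lead(D) = −4x⁵ ÷ −2x = 2x⁴. Subtract (2x⁴)·D = −4x⁵ − 16x⁴. Remainder: 2x⁴ + 2x³ − 34x² − 44x − 10.
Step 5: lead(2x⁴ + 2x³ − 34x² − 44x − 10) ÷ lead(D) = 2x⁴ ÷ −2x = −x³. Subtract (−x³)·D = 2x⁴ + 8x³. Remainder: −6x³ − 34x² − 44x − 10.
Step 6: lead(−6x³ − 34x² − 44x − 10) ÷ lead(D) = −6x³ ÷ −2x = 3x². Subtract (3x²)·D = −6x³ − 24x². Remainder: −10x² − 44x − 10.
Step 7: lead(−10x² − 44x − 10) ÷ lead(D) = −10x² ÷ −2x = 5x. Subtract (5x)·D = −10x² − 40x. Remainder: −4x − 10.
Step 8: lead(−4x − 10) ÷ lead(D) = −4x ÷ −2x = 2. Subtract (2)·D = −4x − 16. Remainder: 6.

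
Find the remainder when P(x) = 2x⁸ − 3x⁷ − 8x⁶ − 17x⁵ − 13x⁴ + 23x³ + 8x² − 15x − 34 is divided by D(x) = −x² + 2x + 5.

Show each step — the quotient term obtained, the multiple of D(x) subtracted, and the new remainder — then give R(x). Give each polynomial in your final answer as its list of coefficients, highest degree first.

Step 1: lead(2x⁸ − 3x⁷ − 8x⁶ − 17x⁵ − 13x⁴ + 23x³ + 8x² − 15x − 34) ÷ lead(D) = 2x⁸ ÷ −x² = −2x⁶. Subtract (−2x⁶)·D = 2x⁸ − 4x⁷ − 10x⁶. Remainder: x⁷ + 2x⁶ − 17x⁵ − 13x⁴ + 23x³ + 8x² − 15x − 34.
Step 2: lead(x⁷ + 2x⁶ − 17x⁵ − 13x⁴ + 23x³ + 8x² − 15x − 34) ÷ lead(D) = x⁷ ÷ −x² = −x⁵. Subtract (−x⁵)·D = x⁷ − 2x⁶ − 5x⁵. Remainder: 4x⁶ − 12x⁵ − 13x⁴ + 23x³ + 8x² − 15x − 34.
Step 3: lead(4x⁶ − 12x⁵ − 13x⁴ + 23x³ + 8x² − 15x − 34) ÷ lead(D) = 4x⁶ ÷ −x² = −4x⁴. Subtract (−4x⁴)·D = 4x⁶ − 8x⁵ − 20x⁴. Remainder: −4x⁵ + 7x⁴ + 23x³ + 8x² − 15x − 34.
Step 4: lead(−4x⁵ + 7x⁴ + 23x³ + 8x² − 15x − 34) ÷ lead(D) = −4x⁵ ÷ −x² = 4x³. Subtract (4x³)·D = −4x⁵ + 8x⁴ + 20x³. Remainder: −x⁴ + 3x³ + 8x² − 15x − 34.
Step 5: lead(−x⁴ + 3x³ + 8x² − 15x − 34) ÷ lead(D) = −x⁴ ÷ −x² = x². Subtract (x²)·D = −x⁴ + 2x³ + 5x². Remainder: x³ + 3x² − 15x − 34.
Step 6: lead(x³ + 3x² − 15x − 34) ÷ lead(D) = x³ ÷ −x² = −x. Subtract (−x)·D = x³ − 2x² − 5x. Remainder: 5x² − 10x − 34.
Step 7: lead(5x² − 10x − 34) ÷ lead(D) = 5x² ÷ −x² = −5. Subtract (−5)·D = 5x² − 10x − 25. Remainder: −9.

R = [-9]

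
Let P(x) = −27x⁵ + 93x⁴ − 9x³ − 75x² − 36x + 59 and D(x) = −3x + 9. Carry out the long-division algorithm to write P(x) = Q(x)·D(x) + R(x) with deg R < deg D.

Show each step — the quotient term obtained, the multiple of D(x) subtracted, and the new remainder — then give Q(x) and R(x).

Q(x) = 9x⁴ − 4x³ − 9x² − 2x + 6; R(x) = 5

Step 1: lead(−27x⁵ + 93x⁴ − 9x³ − 75x² − 36x + 59) ÷ lead(D) = −27x⁵ ÷ −3x = 9x⁴. Subtract (9x⁴)·D = −27x⁵ + 81x⁴. Remainder: 12x⁴ − 9x³ − 75x² − 36x + 59.
Step 2: lead(12x⁴ − 9x³ − 75x² − 36x + 59) ÷ lead(D) = 12x⁴ ÷ −3x = −4x³. Subtract (−4x³)·D = 12x⁴ − 36x³. Remainder: 27x³ − 75x² − 36x + 59.
Step 3: lead(27x³ − 75x² − 36x + 59) ÷ lead(D) = 27x³ ÷ −3x = −9x². Subtract (−9x²)·D = 27x³ − 81x². Remainder: 6x² − 36x + 59.
Step 4: lead(6x² − 36x + 59) ÷ lead(D) = 6x² ÷ −3x = −2x. Subtract (−2x)·D = 6x² − 18x. Remainder: −18x + 59.
Step 5: lead(−18x + 59) ÷ lead(D) = −18x ÷ −3x = 6. Subtract (6)·D = −18x + 54. Remainder: 5.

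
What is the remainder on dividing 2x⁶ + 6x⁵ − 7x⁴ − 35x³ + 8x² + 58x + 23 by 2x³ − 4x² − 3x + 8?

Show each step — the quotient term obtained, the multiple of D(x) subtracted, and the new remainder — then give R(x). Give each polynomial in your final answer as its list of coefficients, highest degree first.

Step 1: lead(2x⁶ + 6x⁵ − 7x⁴ − 35x³ + 8x² + 58x + 23) ÷ lead(D) = 2x⁶ ÷ 2x³ = x³. Subtract (x³)·D = 2x⁶ − 4x⁵ − 3x⁴ + 8x³. Remainder: 10x⁵ − 4x⁴ − 43x³ + 8x² + 58x + 23.
Step 2: lead(10x⁵ − 4x⁴ − 43x³ + 8x² + 58x + 23) ÷ lead(D) = 10x⁵ ÷ 2x³ = 5x². Subtract (5x²)·D = 10x⁵ − 20x⁴ − 15x³ + 40x². Remainder: 16x⁴ − 28x³ − 32x² + 58x + 23.
Step 3: lead(16x⁴ − 28x³ − 32x² + 58x + 23) ÷ lead(D) = 16x⁴ ÷ 2x³ = 8x. Subtract (8x)·D = 16x⁴ − 32x³ − 24x² + 64x. Remainder: 4x³ − 8x² − 6x + 23.
Step 4: lead(4x³ − 8x² − 6x + 23) ÷ lead(D) = 4x³ ÷ 2x³ = 2. Subtract (2)·D = 4x³ − 8x² − 6x + 16. Remainder: 7.

R = [7]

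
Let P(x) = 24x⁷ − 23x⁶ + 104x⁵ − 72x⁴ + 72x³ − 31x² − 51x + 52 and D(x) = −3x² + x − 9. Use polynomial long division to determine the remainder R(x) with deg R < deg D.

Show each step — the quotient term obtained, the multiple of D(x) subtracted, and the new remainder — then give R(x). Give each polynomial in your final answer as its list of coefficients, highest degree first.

R = [-2]

Step 1: lead(24x⁷ − 23x⁶ + 104x⁵ − 72x⁴ + 72x³ − 31x² − 51x + 52) ÷ lead(D) = 24x⁷ ÷ −3x² = −8x⁵. Subtract (−8x⁵)·D = 24x⁷ − 8x⁶ + 72x⁵. Remainder: −15x⁶ + 32x⁵ − 72x⁴ + 72x³ − 31x² − 51x + 52.
Step 2: lead(−15x⁶ + 32x⁵ − 72x⁴ + 72x³ − 31x² − 51x + 52) ÷ lead(D) = −15x⁶ ÷ −3x² = 5x⁴. Subtract (5x⁴)·D = −15x⁶ + 5x⁵ − 45x⁴. Remainder: 27x⁵ − 27x⁴ + 72x³ − 31x² − 51x + 52.
Step 3: lead(27x⁵ − 27x⁴ + 72x³ − 31x² − 51x + 52) ÷ lead(D) = 27x⁵ ÷ −3x² = −9x³. Subtract (−9x³)·D = 27x⁵ − 9x⁴ + 81x³. Remainder: −18x⁴ − 9x³ − 31x² − 51x + 52.
Step 4: lead(−18x⁴ − 9x³ − 31x² − 51x + 52) ÷ lead(D) = −18x⁴ ÷ −3x² = 6x². Subtract (6x²)·D = −18x⁴ + 6x³ − 54x². Remainder: −15x³ + 23x² − 51x + 52.
Step 5: lead(−15x³ + 23x² − 51x + 52) ÷ lead(D) = −15x³ ÷ −3x² = 5x. Subtract (5x)·D = −15x³ + 5x² − 45x. Remainder: 18x² − 6x + 52.
Step 6: lead(18x² − 6x + 52) ÷ lead(D) = 18x² ÷ −3x² = −6. Subtract (−6)·D = 18x² − 6x + 54. Remainder: −2.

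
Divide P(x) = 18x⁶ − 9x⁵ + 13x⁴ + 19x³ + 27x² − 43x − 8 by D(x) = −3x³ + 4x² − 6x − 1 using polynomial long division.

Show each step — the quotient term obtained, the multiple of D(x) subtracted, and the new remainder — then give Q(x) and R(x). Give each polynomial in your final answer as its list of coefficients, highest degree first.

Step 1: lead(18x⁶ − 9x⁵ + 13x⁴ + 19x³ + 27x² − 43x − 8) ÷ lead(D) = 18x⁶ ÷ −3x³ = −6x³. Subtract (−6x³)·D = 18x⁶ − 24x⁵ + 36x⁴ + 6x³. Remainder: 15x⁵ − 23x⁴ + 13x³ + 27x² − 43x − 8.
Step 2: lead(15x⁵ − 23x⁴ + 13x³ + 27x² − 43x − 8) ÷ lead(D) = 15x⁵ ÷ −3x³ = −5x². Subtract (−5x²)·D = 15x⁵ − 20x⁴ + 30x³ + 5x². Remainder: −3x⁴ − 17x³ + 22x² − 43x − 8.
Step 3: lead(−3x⁴ − 17x³ + 22x² − 43x − 8) ÷ lead(D) = −3x⁴ ÷ −3x³ = x. Subtract (x)·D = −3x⁴ + 4x³ − 6x² − x. Remainder: −21x³ + 28x² − 42x − 8.
Step 4: lead(−21x³ + 28x² − 42x − 8) ÷ lead(D) = −21x³ ÷ −3x³ = 7. Subtract (7)·D = −21x³ + 28x² − 42x − 7. Remainder: −1.

Q = [-6, -5, 1, 7]; R = [-1]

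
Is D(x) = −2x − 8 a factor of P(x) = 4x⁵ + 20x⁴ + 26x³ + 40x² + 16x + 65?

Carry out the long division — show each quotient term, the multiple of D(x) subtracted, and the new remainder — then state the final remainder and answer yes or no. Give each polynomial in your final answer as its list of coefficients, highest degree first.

R = [1], so D(x) is not a factor of P(x). no

Step 1: lead(4x⁵ + 20x⁴ + 26x³ + 40x² + 16x + 65) ÷ lead(D) = 4x⁵ ÷ −2x = −2x⁴. Subtract (−2x⁴)·D = 4x⁵ + 16x⁴. Remainder: 4x⁴ + 26x³ + 40x² + 16x + 65.
Step 2: lead(4x⁴ + 26x³ + 40x² + 16x + 65) ÷ lead(D) = 4x⁴ ÷ −2x = −2x³. Subtract (−2x³)·D = 4x⁴ + 16x³. Remainder: 10x³ + 40x² + 16x + 65.
Step 3: lead(10x³ + 40x² + 16x + 65) ÷ lead(D) = 10x³ ÷ −2x = −5x². Subtract (−5x²)·D = 10x³ + 40x². Remainder: 16x + 65.
Step 4: lead(16x + 65) ÷ lead(D) = 16x ÷ −2x = −8. Subtract (−8)·D = 16x + 64. Remainder: 1.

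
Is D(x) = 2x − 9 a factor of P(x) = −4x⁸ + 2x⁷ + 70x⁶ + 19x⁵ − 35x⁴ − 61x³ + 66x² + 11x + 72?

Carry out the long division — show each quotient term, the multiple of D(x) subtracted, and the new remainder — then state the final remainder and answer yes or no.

Step 1: lead(−4x⁸ + 2x⁷ + 70x⁶ + 19x⁵ − 35x⁴ − 61x³ + 66x² + 11x + 72) ÷ lead(D) = −4x⁸ ÷ 2x = −2x⁷. Subtract (−2x⁷)·D = −4x⁸ + 18x⁷. Remainder: −16x⁷ + 70x⁶ + 19x⁵ − 35x⁴ − 61x³ + 66x² + 11x + 72.
Step 2: lead(−16x⁷ + 70x⁶ + 19x⁵ − 35x⁴ − 61x³ + 66x² + 11x + 72) ÷ lead(D) = −16x⁷ ÷ 2x = −8x⁶. Subtract (−8x⁶)·D = −16x⁷ + 72x⁶. Remainder: −2x⁶ + 19x⁵ − 35x⁴ − 61x³ + 66x² + 11x + 72.
Step 3: lead(−2x⁶ + 19x⁵ − 35x⁴ − 61x³ + 66x² + 11x + 72) ÷ lead(D) = −2x⁶ ÷ 2x = −x⁵. Subtract (−x⁵)·D = −2x⁶ + 9x⁵. Remainder: 10x⁵ − 35x⁴ − 61x³ + 66x² + 11x + 72.
Step 4: lead(10x⁵ − 35x⁴ − 61x³ + 66x² + 11x + 72) ÷ lead(D) = 10x⁵ ÷ 2x = 5x⁴. Subtract (5x⁴)·D = 10x⁵ − 45x⁴. Remainder: 10x⁴ − 61x³ + 66x² + 11x + 72.
Step 5: lead(10x⁴ − 61x³ + 66x² + 11x + 72) ÷ lead(D) = 10x⁴ ÷ 2x = 5x³. Subtract (5x³)·D = 10x⁴ − 45x³. Remainder: −16x³ + 66x² + 11x + 72.
Step 6: lead(−16x³ + 66x² + 11x + 72) ÷ lead(D) = −16x³ ÷ 2x = −8x². Subtract (−8x²)·D = −16x³ + 72x². Remainder: −6x² + 11x + 72.
Step 7: lead(−6x² + 11x + 72) ÷ lead(D) = −6x² ÷ 2x = −3x. Subtract (−3x)·D = −6x² + 27x. Remainder: −16x + 72.
Step 8: lead(−16x + 72) ÷ lead(D) = −16x ÷ 2x = −8. Subtract (−8)·D = −16x + 72. Remainder: 0.

R(x) = 0, so D(x) is a factor of P(x). yes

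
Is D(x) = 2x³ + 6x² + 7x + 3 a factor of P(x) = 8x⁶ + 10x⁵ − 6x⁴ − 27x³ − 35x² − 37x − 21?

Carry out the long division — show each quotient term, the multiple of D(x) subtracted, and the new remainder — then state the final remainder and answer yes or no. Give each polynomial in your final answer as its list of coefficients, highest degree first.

Step 1: lead(8x⁶ + 10x⁵ − 6x⁴ − 27x³ − 35x² − 37x − 21) ÷ lead(D) = 8x⁶ ÷ 2x³ = 4x³. Subtract (4x³)·D = 8x⁶ + 24x⁵ + 28x⁴ + 12x³. Remainder: −14x⁵ − 34x⁴ − 39x³ − 35x² − 37x − 21.
Step 2: lead(−14x⁵ − 34x⁴ − 39x³ − 35x² − 37x − 21) ÷ lead(D) = −14x⁵ ÷ 2x³ = −7x². Subtract (−7x²)·D = −14x⁵ − 42x⁴ − 49x³ − 21x². Remainder: 8x⁴ + 10x³ − 14x² − 37x − 21.
Step 3: lead(8x⁴ + 10x³ − 14x² − 37x − 21) ÷ lead(D) = 8x⁴ ÷ 2x³ = 4x. Subtract (4x)·D = 8x⁴ + 24x³ + 28x² + 12x. Remainder: −14x³ − 42x² − 49x − 21.
Step 4: lead(−14x³ − 42x² − 49x − 21) ÷ lead(D) = −14x³ ÷ 2x³ = −7. Subtract (−7)·D = −14x³ − 42x² − 49x − 21. Remainder: 0.

R = [0], so D(x) is a factor of P(x). yes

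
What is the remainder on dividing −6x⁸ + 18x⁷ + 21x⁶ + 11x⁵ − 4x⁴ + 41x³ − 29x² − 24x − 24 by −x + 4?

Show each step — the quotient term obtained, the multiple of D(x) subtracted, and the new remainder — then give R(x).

Step 1: lead(−6x⁸ + 18x⁷ + 21x⁶ + 11x⁵ − 4x⁴ + 41x³ − 29x² − 24x − 24) ÷ lead(D) = −6x⁸ ÷ −x = 6x⁷. Subtract (6x⁷)·D = −6x⁸ + 24x⁷. Remainder: −6x⁷ + 21x⁶ + 11x⁵ − 4x⁴ + 41x³ − 29x² − 24x − 24.
Step 2: lead(−6x⁷ + 21x⁶ + 11x⁵ − 4x⁴ + 41x³ − 29x² − 24x − 24) ÷ lead(D) = −6x⁷ ÷ −x = 6x⁶. Subtract (6x⁶)·D = −6x⁷ + 24x⁶. Remainder: −3x⁶ + 11x⁵ − 4x⁴ + 41x³ − 29x² − 24x − 24.
Step 3: lead(−3x⁶ + 11x⁵ − 4x⁴ + 41x³ − 29x² − 24x − 24) ÷ lead(D) = −3x⁶ ÷ −x = 3x⁵. Subtract (3x⁵)·D = −3x⁶ + 12x⁵. Remainder: −x⁵ − 4x⁴ + 41x³ − 29x² − 24x − 24.
Step 4: lead(−x⁵ − 4x⁴ + 41x³ − 29x² − 24x − 24) ÷ lead(D) = −x⁵ ÷ −x = x⁴. Subtract (x⁴)·D = −x⁵ + 4x⁴. Remainder: −8x⁴ + 41x³ − 29x² − 24x − 24.
Step 5: lead(−8x⁴ + 41x³ − 29x² − 24x − 24) ÷ lead(D) = −8x⁴ ÷ −x = 8x³. Subtract (8x³)·D = −8x⁴ + 32x³. Remainder: 9x³ − 29x² − 24x − 24.
Step 6: lead(9x³ − 29x² − 24x − 24) ÷ lead(D) = 9x³ ÷ −x = −9x². Subtract (−9x²)·D = 9x³ − 36x². Remainder: 7x² − 24x − 24.
Step 7: lead(7x² − 24x − 24) ÷ lead(D) = 7x² ÷ −x = −7x. Subtract (−7x)·D = 7x² − 28x. Remainder: 4x − 24.
Step 8: lead(4x − 24) ÷ lead(D) = 4x ÷ −x = −4. Subtract (−4)·D = 4x − 16. Remainder: −8.

R(x) = −8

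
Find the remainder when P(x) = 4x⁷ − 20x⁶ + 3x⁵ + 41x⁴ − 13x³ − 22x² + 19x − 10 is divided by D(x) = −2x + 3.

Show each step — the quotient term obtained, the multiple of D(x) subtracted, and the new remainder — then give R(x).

Step 1: lead(4x⁷ − 20x⁶ + 3x⁵ + 41x⁴ − 13x³ − 22x² + 19x − 10) ÷ lead(D) = 4x⁷ ÷ −2x = −2x⁶. Subtract (−2x⁶)·D = 4x⁷ − 6x⁶. Remainder: −14x⁶ + 3x⁵ + 41x⁴ − 13x³ − 22x² + 19x − 10.
Step 2: lead(−14x⁶ + 3x⁵ + 41x⁴ − 13x³ − 22x² + 19x − 10) ÷ lead(D) = −14x⁶ ÷ −2x = 7x⁵. Subtract (7x⁵)·D = −14x⁶ + 21x⁵. Remainder: −18x⁵ + 41x⁴ − 13x³ − 22x² + 19x − 10.
Step 3: lead(−18x⁵ + 41x⁴ − 13x³ − 22x² + 19x − 10) ÷ lead(D) = −18x⁵ ÷ −2x = 9x⁴. Subtract (9x⁴)·D = −18x⁵ + 27x⁴. Remainder: 14x⁴ − 13x³ − 22x² + 19x − 10.
Step 4: lead(14x⁴ − 13x³ − 22x² + 19x − 10) ÷ lead(D) = 14x⁴ ÷ −2x = −7x³. Subtract (−7x³)·D = 14x⁴ − 21x³. Remainder: 8x³ − 22x² + 19x − 10.
Step 5: lead(8x³ − 22x² + 19x − 10) ÷ lead(D) = 8x³ ÷ −2x = −4x². Subtract (−4x²)·D = 8x³ − 12x². Remainder: −10x² + 19x − 10.
Step 6: lead(−10x² + 19x − 10) ÷ lead(D) = −10x² ÷ −2x = 5x. Subtract (5x)·D = −10x² + 15x. Remainder: 4x − 10.
Step 7: lead(4x − 10) ÷ lead(D) = 4x ÷ −2x = −2. Subtract (−2)·D = 4x − 6. Remainder: −4.

R(x) = −4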